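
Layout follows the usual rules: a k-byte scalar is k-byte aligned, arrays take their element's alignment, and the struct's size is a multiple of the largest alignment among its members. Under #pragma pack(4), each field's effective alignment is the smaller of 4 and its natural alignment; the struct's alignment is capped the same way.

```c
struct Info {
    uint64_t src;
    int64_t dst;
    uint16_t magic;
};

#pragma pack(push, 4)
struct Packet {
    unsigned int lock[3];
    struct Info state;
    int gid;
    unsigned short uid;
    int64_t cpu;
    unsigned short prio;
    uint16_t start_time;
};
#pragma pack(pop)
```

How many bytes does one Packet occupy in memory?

56

Info: @0: src [8B, align 8] → 8; @8: dst [8B, align 8] → 16; @16: magic [2B, align 2] → 18; +6 tail pad (align 8); size 24, align 8
@0: lock [12B, align 4] → 12
@12: state [24B, align 4] → 36
@36: gid [4B, align 4] → 40
@40: uid [2B, align 2] → 42
+2 pad (align 4)
@44: cpu [8B, align 4] → 52
@52: prio [2B, align 2] → 54
@54: start_time [2B, align 2] → 56
size 56, align 4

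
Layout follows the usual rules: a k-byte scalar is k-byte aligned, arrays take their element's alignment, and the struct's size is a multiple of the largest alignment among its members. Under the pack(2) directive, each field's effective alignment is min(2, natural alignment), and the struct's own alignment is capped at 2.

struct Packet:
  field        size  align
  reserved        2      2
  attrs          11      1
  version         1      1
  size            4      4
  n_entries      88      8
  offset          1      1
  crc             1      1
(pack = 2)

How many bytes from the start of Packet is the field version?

13

0..2  reserved  (2B, 2-aligned)
2..13  attrs  (11B, 1-aligned)
13..14  version  (1B, 1-aligned)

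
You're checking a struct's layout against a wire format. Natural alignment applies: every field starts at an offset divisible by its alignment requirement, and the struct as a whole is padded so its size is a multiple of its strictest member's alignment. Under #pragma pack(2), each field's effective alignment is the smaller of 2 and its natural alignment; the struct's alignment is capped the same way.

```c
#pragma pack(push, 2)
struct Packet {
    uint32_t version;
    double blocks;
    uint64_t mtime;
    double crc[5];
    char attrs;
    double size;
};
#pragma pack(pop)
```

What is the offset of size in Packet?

62

0..4  version  (4B, 2-aligned)
4..12  blocks  (8B, 2-aligned)
12..20  mtime  (8B, 2-aligned)
20..60  crc  (40B, 2-aligned)
60..61  attrs  (1B, 1-aligned)
61..62  -- padding (1B)
62..70  size  (8B, 2-aligned)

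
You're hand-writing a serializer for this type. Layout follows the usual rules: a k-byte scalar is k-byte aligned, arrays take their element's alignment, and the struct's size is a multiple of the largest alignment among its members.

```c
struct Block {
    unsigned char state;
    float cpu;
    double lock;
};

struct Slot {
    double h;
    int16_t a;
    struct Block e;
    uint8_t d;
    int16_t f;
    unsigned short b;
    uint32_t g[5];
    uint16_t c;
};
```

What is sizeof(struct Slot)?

64 bytes

Block: state at 0 (size 1, align 1) → ends 1; pad 3 to align 4 for cpu; cpu at 4 (size 4, align 4) → ends 8; lock at 8 (size 8, align 8) → ends 16; total 16 bytes, alignment 8
h at 0 (size 8, align 8) → ends 8
a at 8 (size 2, align 2) → ends 10
pad 6 to align 8 for e
e at 16 (size 16, align 8) → ends 32
d at 32 (size 1, align 1) → ends 33
pad 1 to align 2 for f
f at 34 (size 2, align 2) → ends 36
b at 36 (size 2, align 2) → ends 38
pad 2 to align 4 for g
g at 40 (size 20, align 4) → ends 60
c at 60 (size 2, align 2) → ends 62
tail pad 2 to reach multiple of 8
total 64 bytes, alignment 8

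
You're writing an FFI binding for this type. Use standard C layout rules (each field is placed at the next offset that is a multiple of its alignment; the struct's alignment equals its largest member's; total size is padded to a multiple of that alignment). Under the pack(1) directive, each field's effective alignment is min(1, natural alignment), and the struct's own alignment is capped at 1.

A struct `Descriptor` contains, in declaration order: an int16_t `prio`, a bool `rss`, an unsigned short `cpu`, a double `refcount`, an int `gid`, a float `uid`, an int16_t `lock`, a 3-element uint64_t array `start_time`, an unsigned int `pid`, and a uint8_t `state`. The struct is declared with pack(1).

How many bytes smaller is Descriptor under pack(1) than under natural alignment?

natural layout:
  0..2  prio  (2B, 2-aligned)
  2..3  rss  (1B, 1-aligned)
  3..4  -- padding (1B)
  4..6  cpu  (2B, 2-aligned)
  6..8  -- padding (2B)
  8..16  refcount  (8B, 8-aligned)
  16..20  gid  (4B, 4-aligned)
  20..24  uid  (4B, 4-aligned)
  24..26  lock  (2B, 2-aligned)
  26..32  -- padding (6B)
  32..56  start_time  (24B, 8-aligned)
  56..60  pid  (4B, 4-aligned)
  60..61  state  (1B, 1-aligned)
  61..64  -- tail padding (3B)
  sizeof = 64, alignof = 8
packed(1) layout:
  0..2  prio  (2B, 1-aligned)
  2..3  rss  (1B, 1-aligned)
  3..5  cpu  (2B, 1-aligned)
  5..13  refcount  (8B, 1-aligned)
  13..17  gid  (4B, 1-aligned)
  17..21  uid  (4B, 1-aligned)
  21..23  lock  (2B, 1-aligned)
  23..47  start_time  (24B, 1-aligned)
  47..51  pid  (4B, 1-aligned)
  51..52  state  (1B, 1-aligned)
  sizeof = 52, alignof = 1
64 − 52 = 12

12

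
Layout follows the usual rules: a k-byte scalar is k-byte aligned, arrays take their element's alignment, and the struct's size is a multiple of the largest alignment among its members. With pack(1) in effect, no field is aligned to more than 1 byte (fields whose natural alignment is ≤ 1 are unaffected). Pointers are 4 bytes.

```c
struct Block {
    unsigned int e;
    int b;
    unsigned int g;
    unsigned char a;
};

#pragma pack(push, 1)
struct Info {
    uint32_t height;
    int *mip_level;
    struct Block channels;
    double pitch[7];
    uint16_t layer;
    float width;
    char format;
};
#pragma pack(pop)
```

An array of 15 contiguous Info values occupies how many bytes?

1305

Block: 0..4  e  (4B, 4-aligned); 4..8  b  (4B, 4-aligned); 8..12  g  (4B, 4-aligned); 12..13  a  (1B, 1-aligned); 13..16  -- tail padding (3B); sizeof = 16, alignof = 4
0..4  height  (4B, 1-aligned)
4..8  mip_level  (4B, 1-aligned)
8..24  channels  (16B, 1-aligned)
24..80  pitch  (56B, 1-aligned)
80..82  layer  (2B, 1-aligned)
82..86  width  (4B, 1-aligned)
86..87  format  (1B, 1-aligned)
sizeof = 87, alignof = 1
array of 15: 15 × 87 = 1305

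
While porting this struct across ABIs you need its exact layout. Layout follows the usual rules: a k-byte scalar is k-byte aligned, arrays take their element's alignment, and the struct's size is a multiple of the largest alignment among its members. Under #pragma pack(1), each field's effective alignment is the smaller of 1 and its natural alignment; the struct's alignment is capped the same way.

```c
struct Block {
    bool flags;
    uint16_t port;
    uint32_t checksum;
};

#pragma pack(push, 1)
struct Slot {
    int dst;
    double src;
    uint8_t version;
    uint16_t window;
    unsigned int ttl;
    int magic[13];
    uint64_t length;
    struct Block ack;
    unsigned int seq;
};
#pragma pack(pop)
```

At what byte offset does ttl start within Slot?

Block: 0..1  flags  (1B, 1-aligned); 1..2  -- padding (1B); 2..4  port  (2B, 2-aligned); 4..8  checksum  (4B, 4-aligned); sizeof = 8, alignof = 4
0..4  dst  (4B, 1-aligned)
4..12  src  (8B, 1-aligned)
12..13  version  (1B, 1-aligned)
13..15  window  (2B, 1-aligned)
15..19  ttl  (4B, 1-aligned)

15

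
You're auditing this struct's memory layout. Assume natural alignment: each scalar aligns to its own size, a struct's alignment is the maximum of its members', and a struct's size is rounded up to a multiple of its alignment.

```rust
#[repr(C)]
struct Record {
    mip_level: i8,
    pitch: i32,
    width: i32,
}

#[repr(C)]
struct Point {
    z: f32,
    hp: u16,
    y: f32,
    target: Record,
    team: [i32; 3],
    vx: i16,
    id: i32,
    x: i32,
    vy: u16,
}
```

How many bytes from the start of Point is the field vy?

48

Record: 0..1  mip_level  (1B, 1-aligned); 1..4  -- padding (3B); 4..8  pitch  (4B, 4-aligned); 8..12  width  (4B, 4-aligned); sizeof = 12, alignof = 4
0..4  z  (4B, 4-aligned)
4..6  hp  (2B, 2-aligned)
6..8  -- padding (2B)
8..12  y  (4B, 4-aligned)
12..24  target  (12B, 4-aligned)
24..36  team  (12B, 4-aligned)
36..38  vx  (2B, 2-aligned)
38..40  -- padding (2B)
40..44  id  (4B, 4-aligned)
44..48  x  (4B, 4-aligned)
48..50  vy  (2B, 2-aligned)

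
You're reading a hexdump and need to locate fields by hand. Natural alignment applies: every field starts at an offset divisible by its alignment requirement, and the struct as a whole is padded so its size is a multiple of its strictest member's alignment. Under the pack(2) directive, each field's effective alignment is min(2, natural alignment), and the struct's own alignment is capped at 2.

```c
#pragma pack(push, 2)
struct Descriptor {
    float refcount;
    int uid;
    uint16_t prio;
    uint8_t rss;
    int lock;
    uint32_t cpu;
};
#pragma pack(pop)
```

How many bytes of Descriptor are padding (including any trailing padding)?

1

@0: refcount [4B, align 2] → 4
@4: uid [4B, align 2] → 8
@8: prio [2B, align 2] → 10
@10: rss [1B, align 1] → 11
+1 pad (align 2)
@12: lock [4B, align 2] → 16
@16: cpu [4B, align 2] → 20
size 20, align 2
data bytes 19, size 20 → padding 1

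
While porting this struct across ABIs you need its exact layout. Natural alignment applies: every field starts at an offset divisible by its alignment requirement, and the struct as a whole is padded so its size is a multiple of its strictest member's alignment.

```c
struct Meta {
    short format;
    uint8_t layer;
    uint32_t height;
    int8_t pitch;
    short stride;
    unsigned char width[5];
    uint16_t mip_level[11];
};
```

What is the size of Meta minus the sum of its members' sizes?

3

@0: format [2B, align 2] → 2
@2: layer [1B, align 1] → 3
+1 pad (align 4)
@4: height [4B, align 4] → 8
@8: pitch [1B, align 1] → 9
+1 pad (align 2)
@10: stride [2B, align 2] → 12
@12: width [5B, align 1] → 17
+1 pad (align 2)
@18: mip_level [22B, align 2] → 40
size 40, align 4
data bytes 37, size 40 → padding 3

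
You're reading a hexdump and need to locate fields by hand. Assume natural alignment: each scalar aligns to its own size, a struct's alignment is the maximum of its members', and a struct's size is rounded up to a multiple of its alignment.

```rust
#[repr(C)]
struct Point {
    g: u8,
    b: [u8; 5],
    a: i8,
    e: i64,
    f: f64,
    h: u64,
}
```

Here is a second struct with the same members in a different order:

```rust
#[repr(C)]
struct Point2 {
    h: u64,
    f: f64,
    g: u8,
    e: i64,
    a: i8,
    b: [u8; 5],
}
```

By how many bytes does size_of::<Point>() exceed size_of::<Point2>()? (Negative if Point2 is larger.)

0..1  g  (1B, 1-aligned)
1..6  b  (5B, 1-aligned)
6..7  a  (1B, 1-aligned)
7..8  -- padding (1B)
8..16  e  (8B, 8-aligned)
16..24  f  (8B, 8-aligned)
24..32  h  (8B, 8-aligned)
sizeof = 32, alignof = 8
— Point2 —
0..8  h  (8B, 8-aligned)
8..16  f  (8B, 8-aligned)
16..17  g  (1B, 1-aligned)
17..24  -- padding (7B)
24..32  e  (8B, 8-aligned)
32..33  a  (1B, 1-aligned)
33..38  b  (5B, 1-aligned)
38..40  -- tail padding (2B)
sizeof = 40, alignof = 8
32 − 40 = -8

-8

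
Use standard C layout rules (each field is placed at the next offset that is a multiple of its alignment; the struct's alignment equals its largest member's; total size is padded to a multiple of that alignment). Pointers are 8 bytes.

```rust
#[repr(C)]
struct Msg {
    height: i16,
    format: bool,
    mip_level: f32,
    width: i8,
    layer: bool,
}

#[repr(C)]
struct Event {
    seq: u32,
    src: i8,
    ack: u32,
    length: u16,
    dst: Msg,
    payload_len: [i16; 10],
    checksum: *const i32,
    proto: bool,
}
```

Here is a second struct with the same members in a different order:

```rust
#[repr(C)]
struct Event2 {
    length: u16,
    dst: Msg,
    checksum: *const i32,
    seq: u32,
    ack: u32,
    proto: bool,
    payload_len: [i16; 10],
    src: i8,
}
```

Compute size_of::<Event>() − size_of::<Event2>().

8

Msg: height at 0 (size 2, align 2) → ends 2; format at 2 (size 1, align 1) → ends 3; pad 1 to align 4 for mip_level; mip_level at 4 (size 4, align 4) → ends 8; width at 8 (size 1, align 1) → ends 9; layer at 9 (size 1, align 1) → ends 10; tail pad 2 to reach multiple of 4; total 12 bytes, alignment 4
seq at 0 (size 4, align 4) → ends 4
src at 4 (size 1, align 1) → ends 5
pad 3 to align 4 for ack
ack at 8 (size 4, align 4) → ends 12
length at 12 (size 2, align 2) → ends 14
pad 2 to align 4 for dst
dst at 16 (size 12, align 4) → ends 28
payload_len at 28 (size 20, align 2) → ends 48
checksum at 48 (size 8, align 8) → ends 56
proto at 56 (size 1, align 1) → ends 57
tail pad 7 to reach multiple of 8
total 64 bytes, alignment 8
— Event2 —
length at 0 (size 2, align 2) → ends 2
pad 2 to align 4 for dst
dst at 4 (size 12, align 4) → ends 16
checksum at 16 (size 8, align 8) → ends 24
seq at 24 (size 4, align 4) → ends 28
ack at 28 (size 4, align 4) → ends 32
proto at 32 (size 1, align 1) → ends 33
pad 1 to align 2 for payload_len
payload_len at 34 (size 20, align 2) → ends 54
src at 54 (size 1, align 1) → ends 55
tail pad 1 to reach multiple of 8
total 56 bytes, alignment 8
64 − 56 = 8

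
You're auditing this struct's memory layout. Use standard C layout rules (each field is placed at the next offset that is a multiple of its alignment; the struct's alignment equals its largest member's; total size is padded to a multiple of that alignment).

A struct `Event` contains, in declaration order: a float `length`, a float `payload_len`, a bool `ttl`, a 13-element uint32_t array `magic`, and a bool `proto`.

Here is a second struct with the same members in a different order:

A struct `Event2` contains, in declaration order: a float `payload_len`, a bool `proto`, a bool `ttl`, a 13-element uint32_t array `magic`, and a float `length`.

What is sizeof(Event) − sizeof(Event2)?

4

length at 0 (size 4, align 4) → ends 4
payload_len at 4 (size 4, align 4) → ends 8
ttl at 8 (size 1, align 1) → ends 9
pad 3 to align 4 for magic
magic at 12 (size 52, align 4) → ends 64
proto at 64 (size 1, align 1) → ends 65
tail pad 3 to reach multiple of 4
total 68 bytes, alignment 4
— Event2 —
payload_len at 0 (size 4, align 4) → ends 4
proto at 4 (size 1, align 1) → ends 5
ttl at 5 (size 1, align 1) → ends 6
pad 2 to align 4 for magic
magic at 8 (size 52, align 4) → ends 60
length at 60 (size 4, align 4) → ends 64
total 64 bytes, alignment 4
68 − 64 = 4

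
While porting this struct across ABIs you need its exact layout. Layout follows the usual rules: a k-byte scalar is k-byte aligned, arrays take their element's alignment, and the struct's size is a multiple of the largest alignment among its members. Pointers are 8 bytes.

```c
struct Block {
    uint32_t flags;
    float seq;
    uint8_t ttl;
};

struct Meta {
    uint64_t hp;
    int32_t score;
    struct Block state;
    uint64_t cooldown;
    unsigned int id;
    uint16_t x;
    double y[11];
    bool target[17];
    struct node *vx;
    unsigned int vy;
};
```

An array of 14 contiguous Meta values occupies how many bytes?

2352

Block: 0..4  flags  (4B, 4-aligned); 4..8  seq  (4B, 4-aligned); 8..9  ttl  (1B, 1-aligned); 9..12  -- tail padding (3B); sizeof = 12, alignof = 4
0..8  hp  (8B, 8-aligned)
8..12  score  (4B, 4-aligned)
12..24  state  (12B, 4-aligned)
24..32  cooldown  (8B, 8-aligned)
32..36  id  (4B, 4-aligned)
36..38  x  (2B, 2-aligned)
38..40  -- padding (2B)
40..128  y  (88B, 8-aligned)
128..145  target  (17B, 1-aligned)
145..152  -- padding (7B)
152..160  vx  (8B, 8-aligned)
160..164  vy  (4B, 4-aligned)
164..168  -- tail padding (4B)
sizeof = 168, alignof = 8
array of 14: 14 × 168 = 2352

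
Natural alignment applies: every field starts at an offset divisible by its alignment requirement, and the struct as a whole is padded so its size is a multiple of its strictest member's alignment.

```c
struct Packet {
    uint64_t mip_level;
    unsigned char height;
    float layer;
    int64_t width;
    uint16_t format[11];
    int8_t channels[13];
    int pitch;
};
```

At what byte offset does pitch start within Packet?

60

0..8  mip_level  (8B, 8-aligned)
8..9  height  (1B, 1-aligned)
9..12  -- padding (3B)
12..16  layer  (4B, 4-aligned)
16..24  width  (8B, 8-aligned)
24..46  format  (22B, 2-aligned)
46..59  channels  (13B, 1-aligned)
59..60  -- padding (1B)
60..64  pitch  (4B, 4-aligned)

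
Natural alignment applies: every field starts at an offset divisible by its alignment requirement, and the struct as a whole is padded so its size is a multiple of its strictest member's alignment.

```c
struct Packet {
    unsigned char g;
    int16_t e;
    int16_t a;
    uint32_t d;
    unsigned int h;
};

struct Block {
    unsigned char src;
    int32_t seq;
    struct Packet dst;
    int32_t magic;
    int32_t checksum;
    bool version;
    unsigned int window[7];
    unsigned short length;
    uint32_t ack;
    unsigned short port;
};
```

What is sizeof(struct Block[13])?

Packet: @0: g [1B, align 1] → 1; +1 pad (align 2); @2: e [2B, align 2] → 4; @4: a [2B, align 2] → 6; +2 pad (align 4); @8: d [4B, align 4] → 12; @12: h [4B, align 4] → 16; size 16, align 4
@0: src [1B, align 1] → 1
+3 pad (align 4)
@4: seq [4B, align 4] → 8
@8: dst [16B, align 4] → 24
@24: magic [4B, align 4] → 28
@28: checksum [4B, align 4] → 32
@32: version [1B, align 1] → 33
+3 pad (align 4)
@36: window [28B, align 4] → 64
@64: length [2B, align 2] → 66
+2 pad (align 4)
@68: ack [4B, align 4] → 72
@72: port [2B, align 2] → 74
+2 tail pad (align 4)
size 76, align 4
array of 13: 13 × 76 = 988

988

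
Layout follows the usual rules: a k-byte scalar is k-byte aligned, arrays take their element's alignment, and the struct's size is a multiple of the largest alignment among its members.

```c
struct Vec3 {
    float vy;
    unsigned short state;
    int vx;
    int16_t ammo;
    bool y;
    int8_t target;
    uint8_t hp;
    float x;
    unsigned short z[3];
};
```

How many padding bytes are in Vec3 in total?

7

0..4  vy  (4B, 4-aligned)
4..6  state  (2B, 2-aligned)
6..8  -- padding (2B)
8..12  vx  (4B, 4-aligned)
12..14  ammo  (2B, 2-aligned)
14..15  y  (1B, 1-aligned)
15..16  target  (1B, 1-aligned)
16..17  hp  (1B, 1-aligned)
17..20  -- padding (3B)
20..24  x  (4B, 4-aligned)
24..30  z  (6B, 2-aligned)
30..32  -- tail padding (2B)
sizeof = 32, alignof = 4
data bytes 25, size 32 → padding 7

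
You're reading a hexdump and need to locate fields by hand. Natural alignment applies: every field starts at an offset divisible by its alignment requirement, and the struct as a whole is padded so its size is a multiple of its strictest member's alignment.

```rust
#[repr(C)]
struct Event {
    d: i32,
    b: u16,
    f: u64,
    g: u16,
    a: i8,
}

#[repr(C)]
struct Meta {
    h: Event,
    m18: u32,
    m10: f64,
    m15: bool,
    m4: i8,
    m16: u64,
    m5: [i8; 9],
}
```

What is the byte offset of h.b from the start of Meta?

4

Event: d at 0 (size 4, align 4) → ends 4; b at 4 (size 2, align 2) → ends 6; pad 2 to align 8 for f; f at 8 (size 8, align 8) → ends 16; g at 16 (size 2, align 2) → ends 18; a at 18 (size 1, align 1) → ends 19; tail pad 5 to reach multiple of 8; total 24 bytes, alignment 8
h at 0 (size 24, align 8) → ends 24
within Event: b at 4
0 + 4 = 4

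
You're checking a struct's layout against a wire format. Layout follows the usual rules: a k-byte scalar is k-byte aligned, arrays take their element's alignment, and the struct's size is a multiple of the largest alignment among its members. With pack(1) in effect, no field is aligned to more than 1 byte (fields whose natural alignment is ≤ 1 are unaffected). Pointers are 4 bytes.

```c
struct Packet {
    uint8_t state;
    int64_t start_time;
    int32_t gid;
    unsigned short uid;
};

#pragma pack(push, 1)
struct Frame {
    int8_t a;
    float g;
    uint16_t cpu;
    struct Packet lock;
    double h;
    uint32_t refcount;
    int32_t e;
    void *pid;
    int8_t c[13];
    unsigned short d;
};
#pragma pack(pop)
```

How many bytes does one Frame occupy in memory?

Packet: 0..1  state  (1B, 1-aligned); 1..8  -- padding (7B); 8..16  start_time  (8B, 8-aligned); 16..20  gid  (4B, 4-aligned); 20..22  uid  (2B, 2-aligned); 22..24  -- tail padding (2B); sizeof = 24, alignof = 8
0..1  a  (1B, 1-aligned)
1..5  g  (4B, 1-aligned)
5..7  cpu  (2B, 1-aligned)
7..31  lock  (24B, 1-aligned)
31..39  h  (8B, 1-aligned)
39..43  refcount  (4B, 1-aligned)
43..47  e  (4B, 1-aligned)
47..51  pid  (4B, 1-aligned)
51..64  c  (13B, 1-aligned)
64..66  d  (2B, 1-aligned)
sizeof = 66, alignof = 1

66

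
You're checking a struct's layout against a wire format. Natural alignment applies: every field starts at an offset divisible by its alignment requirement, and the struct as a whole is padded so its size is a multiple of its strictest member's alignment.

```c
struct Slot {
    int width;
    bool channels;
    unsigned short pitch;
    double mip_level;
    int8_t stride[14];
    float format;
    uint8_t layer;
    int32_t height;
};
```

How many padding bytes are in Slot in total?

@0: width [4B, align 4] → 4
@4: channels [1B, align 1] → 5
+1 pad (align 2)
@6: pitch [2B, align 2] → 8
@8: mip_level [8B, align 8] → 16
@16: stride [14B, align 1] → 30
+2 pad (align 4)
@32: format [4B, align 4] → 36
@36: layer [1B, align 1] → 37
+3 pad (align 4)
@40: height [4B, align 4] → 44
+4 tail pad (align 8)
size 48, align 8
data bytes 38, size 48 → padding 10

10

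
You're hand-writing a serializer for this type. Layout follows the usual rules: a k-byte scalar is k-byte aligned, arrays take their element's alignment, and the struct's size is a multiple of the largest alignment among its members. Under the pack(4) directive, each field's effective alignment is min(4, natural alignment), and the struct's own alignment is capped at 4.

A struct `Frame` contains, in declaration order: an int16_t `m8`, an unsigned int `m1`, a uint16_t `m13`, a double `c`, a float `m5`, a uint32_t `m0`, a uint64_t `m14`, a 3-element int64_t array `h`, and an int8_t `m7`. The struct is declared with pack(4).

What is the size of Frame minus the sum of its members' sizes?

7

@0: m8 [2B, align 2] → 2
+2 pad (align 4)
@4: m1 [4B, align 4] → 8
@8: m13 [2B, align 2] → 10
+2 pad (align 4)
@12: c [8B, align 4] → 20
@20: m5 [4B, align 4] → 24
@24: m0 [4B, align 4] → 28
@28: m14 [8B, align 4] → 36
@36: h [24B, align 4] → 60
@60: m7 [1B, align 1] → 61
+3 tail pad (align 4)
size 64, align 4
data bytes 57, size 64 → padding 7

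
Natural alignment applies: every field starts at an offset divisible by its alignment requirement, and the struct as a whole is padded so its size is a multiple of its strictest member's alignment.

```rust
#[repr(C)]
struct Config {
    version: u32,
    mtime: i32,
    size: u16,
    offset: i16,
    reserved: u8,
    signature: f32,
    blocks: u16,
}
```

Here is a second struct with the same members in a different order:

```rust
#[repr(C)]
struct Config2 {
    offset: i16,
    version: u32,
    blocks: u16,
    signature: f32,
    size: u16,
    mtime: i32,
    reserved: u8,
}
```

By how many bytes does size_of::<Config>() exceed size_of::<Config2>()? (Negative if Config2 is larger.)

-4

0..4  version  (4B, 4-aligned)
4..8  mtime  (4B, 4-aligned)
8..10  size  (2B, 2-aligned)
10..12  offset  (2B, 2-aligned)
12..13  reserved  (1B, 1-aligned)
13..16  -- padding (3B)
16..20  signature  (4B, 4-aligned)
20..22  blocks  (2B, 2-aligned)
22..24  -- tail padding (2B)
sizeof = 24, alignof = 4
— Config2 —
0..2  offset  (2B, 2-aligned)
2..4  -- padding (2B)
4..8  version  (4B, 4-aligned)
8..10  blocks  (2B, 2-aligned)
10..12  -- padding (2B)
12..16  signature  (4B, 4-aligned)
16..18  size  (2B, 2-aligned)
18..20  -- padding (2B)
20..24  mtime  (4B, 4-aligned)
24..25  reserved  (1B, 1-aligned)
25..28  -- tail padding (3B)
sizeof = 28, alignof = 4
24 − 28 = -4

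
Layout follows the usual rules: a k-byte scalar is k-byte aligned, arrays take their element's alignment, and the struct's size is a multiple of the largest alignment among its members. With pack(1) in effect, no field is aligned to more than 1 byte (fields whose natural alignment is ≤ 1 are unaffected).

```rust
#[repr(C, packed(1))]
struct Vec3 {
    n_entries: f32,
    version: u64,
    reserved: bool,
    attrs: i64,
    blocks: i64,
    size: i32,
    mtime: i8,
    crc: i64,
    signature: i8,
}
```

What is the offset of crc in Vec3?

34

@0: n_entries [4B, align 1] → 4
@4: version [8B, align 1] → 12
@12: reserved [1B, align 1] → 13
@13: attrs [8B, align 1] → 21
@21: blocks [8B, align 1] → 29
@29: size [4B, align 1] → 33
@33: mtime [1B, align 1] → 34
@34: crc [8B, align 1] → 42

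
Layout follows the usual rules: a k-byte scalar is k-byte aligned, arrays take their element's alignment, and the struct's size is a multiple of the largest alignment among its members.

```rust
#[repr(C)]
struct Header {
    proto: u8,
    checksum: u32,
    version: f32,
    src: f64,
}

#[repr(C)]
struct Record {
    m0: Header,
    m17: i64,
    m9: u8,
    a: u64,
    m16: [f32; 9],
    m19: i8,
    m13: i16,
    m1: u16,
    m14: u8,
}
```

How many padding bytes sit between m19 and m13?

Header: proto at 0 (size 1, align 1) → ends 1; pad 3 to align 4 for checksum; checksum at 4 (size 4, align 4) → ends 8; version at 8 (size 4, align 4) → ends 12; pad 4 to align 8 for src; src at 16 (size 8, align 8) → ends 24; total 24 bytes, alignment 8
m0 at 0 (size 24, align 8) → ends 24
m17 at 24 (size 8, align 8) → ends 32
m9 at 32 (size 1, align 1) → ends 33
pad 7 to align 8 for a
a at 40 (size 8, align 8) → ends 48
m16 at 48 (size 36, align 4) → ends 84
m19 at 84 (size 1, align 1) → ends 85
pad 1 to align 2 for m13
m13 at 86 (size 2, align 2) → ends 88

1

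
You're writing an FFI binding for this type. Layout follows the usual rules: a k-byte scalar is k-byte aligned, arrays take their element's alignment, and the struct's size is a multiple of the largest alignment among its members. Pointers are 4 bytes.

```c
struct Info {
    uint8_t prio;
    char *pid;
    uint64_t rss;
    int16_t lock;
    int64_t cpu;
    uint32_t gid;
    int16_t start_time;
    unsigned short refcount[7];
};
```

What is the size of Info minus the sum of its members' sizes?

13

prio at 0 (size 1, align 1) → ends 1
pad 3 to align 4 for pid
pid at 4 (size 4, align 4) → ends 8
rss at 8 (size 8, align 8) → ends 16
lock at 16 (size 2, align 2) → ends 18
pad 6 to align 8 for cpu
cpu at 24 (size 8, align 8) → ends 32
gid at 32 (size 4, align 4) → ends 36
start_time at 36 (size 2, align 2) → ends 38
refcount at 38 (size 14, align 2) → ends 52
tail pad 4 to reach multiple of 8
total 56 bytes, alignment 8
data bytes 43, size 56 → padding 13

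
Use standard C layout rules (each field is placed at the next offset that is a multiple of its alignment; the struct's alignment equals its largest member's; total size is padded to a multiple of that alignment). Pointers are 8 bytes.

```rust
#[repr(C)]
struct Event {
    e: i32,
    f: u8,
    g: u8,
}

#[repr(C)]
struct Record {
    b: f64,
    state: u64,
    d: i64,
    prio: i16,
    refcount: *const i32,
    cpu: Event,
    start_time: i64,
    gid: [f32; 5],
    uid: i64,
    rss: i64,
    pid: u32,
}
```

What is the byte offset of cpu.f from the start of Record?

44

Event: @0: e [4B, align 4] → 4; @4: f [1B, align 1] → 5; @5: g [1B, align 1] → 6; +2 tail pad (align 4); size 8, align 4
@0: b [8B, align 8] → 8
@8: state [8B, align 8] → 16
@16: d [8B, align 8] → 24
@24: prio [2B, align 2] → 26
+6 pad (align 8)
@32: refcount [8B, align 8] → 40
@40: cpu [8B, align 4] → 48
within Event: f at 4
40 + 4 = 44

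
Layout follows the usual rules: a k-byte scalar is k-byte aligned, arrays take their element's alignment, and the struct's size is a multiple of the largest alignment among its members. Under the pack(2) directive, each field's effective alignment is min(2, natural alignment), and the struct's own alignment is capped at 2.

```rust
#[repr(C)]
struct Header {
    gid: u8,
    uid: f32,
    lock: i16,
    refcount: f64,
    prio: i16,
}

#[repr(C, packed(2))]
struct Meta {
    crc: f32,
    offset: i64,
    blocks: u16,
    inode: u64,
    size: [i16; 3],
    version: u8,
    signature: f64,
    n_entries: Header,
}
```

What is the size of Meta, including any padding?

70 bytes

Header: gid at 0 (size 1, align 1) → ends 1; pad 3 to align 4 for uid; uid at 4 (size 4, align 4) → ends 8; lock at 8 (size 2, align 2) → ends 10; pad 6 to align 8 for refcount; refcount at 16 (size 8, align 8) → ends 24; prio at 24 (size 2, align 2) → ends 26; tail pad 6 to reach multiple of 8; total 32 bytes, alignment 8
crc at 0 (size 4, align 2) → ends 4
offset at 4 (size 8, align 2) → ends 12
blocks at 12 (size 2, align 2) → ends 14
inode at 14 (size 8, align 2) → ends 22
size at 22 (size 6, align 2) → ends 28
version at 28 (size 1, align 1) → ends 29
pad 1 to align 2 for signature
signature at 30 (size 8, align 2) → ends 38
n_entries at 38 (size 32, align 2) → ends 70
total 70 bytes, alignment 2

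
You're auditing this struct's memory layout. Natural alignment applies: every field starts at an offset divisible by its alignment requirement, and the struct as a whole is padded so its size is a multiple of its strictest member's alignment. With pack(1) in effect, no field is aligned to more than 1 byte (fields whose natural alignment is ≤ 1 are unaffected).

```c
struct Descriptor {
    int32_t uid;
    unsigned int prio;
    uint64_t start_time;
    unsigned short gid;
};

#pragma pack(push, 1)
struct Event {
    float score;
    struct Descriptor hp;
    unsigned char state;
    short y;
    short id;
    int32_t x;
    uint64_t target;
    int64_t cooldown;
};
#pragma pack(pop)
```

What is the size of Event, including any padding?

53 bytes

Descriptor: 0..4  uid  (4B, 4-aligned); 4..8  prio  (4B, 4-aligned); 8..16  start_time  (8B, 8-aligned); 16..18  gid  (2B, 2-aligned); 18..24  -- tail padding (6B); sizeof = 24, alignof = 8
0..4  score  (4B, 1-aligned)
4..28  hp  (24B, 1-aligned)
28..29  state  (1B, 1-aligned)
29..31  y  (2B, 1-aligned)
31..33  id  (2B, 1-aligned)
33..37  x  (4B, 1-aligned)
37..45  target  (8B, 1-aligned)
45..53  cooldown  (8B, 1-aligned)
sizeof = 53, alignof = 1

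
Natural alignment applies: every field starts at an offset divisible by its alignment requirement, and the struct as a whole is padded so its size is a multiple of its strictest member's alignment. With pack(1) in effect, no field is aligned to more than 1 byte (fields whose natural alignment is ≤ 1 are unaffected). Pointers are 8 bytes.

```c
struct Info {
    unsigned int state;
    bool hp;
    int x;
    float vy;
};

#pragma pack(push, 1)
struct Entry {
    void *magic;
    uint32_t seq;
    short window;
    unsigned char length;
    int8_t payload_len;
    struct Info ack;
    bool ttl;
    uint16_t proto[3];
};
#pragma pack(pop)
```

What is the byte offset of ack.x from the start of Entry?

24

Info: @0: state [4B, align 4] → 4; @4: hp [1B, align 1] → 5; +3 pad (align 4); @8: x [4B, align 4] → 12; @12: vy [4B, align 4] → 16; size 16, align 4
@0: magic [8B, align 1] → 8
@8: seq [4B, align 1] → 12
@12: window [2B, align 1] → 14
@14: length [1B, align 1] → 15
@15: payload_len [1B, align 1] → 16
@16: ack [16B, align 1] → 32
within Info: x at 8
16 + 8 = 24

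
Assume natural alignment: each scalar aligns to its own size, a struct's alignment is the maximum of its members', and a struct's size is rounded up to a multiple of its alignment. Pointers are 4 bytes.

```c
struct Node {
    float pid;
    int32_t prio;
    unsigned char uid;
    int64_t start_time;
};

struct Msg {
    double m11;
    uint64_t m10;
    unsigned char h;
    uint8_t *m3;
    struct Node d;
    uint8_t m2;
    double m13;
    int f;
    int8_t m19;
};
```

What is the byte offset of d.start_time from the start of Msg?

Node: @0: pid [4B, align 4] → 4; @4: prio [4B, align 4] → 8; @8: uid [1B, align 1] → 9; +7 pad (align 8); @16: start_time [8B, align 8] → 24; size 24, align 8
@0: m11 [8B, align 8] → 8
@8: m10 [8B, align 8] → 16
@16: h [1B, align 1] → 17
+3 pad (align 4)
@20: m3 [4B, align 4] → 24
@24: d [24B, align 8] → 48
within Node: start_time at 16
24 + 16 = 40

40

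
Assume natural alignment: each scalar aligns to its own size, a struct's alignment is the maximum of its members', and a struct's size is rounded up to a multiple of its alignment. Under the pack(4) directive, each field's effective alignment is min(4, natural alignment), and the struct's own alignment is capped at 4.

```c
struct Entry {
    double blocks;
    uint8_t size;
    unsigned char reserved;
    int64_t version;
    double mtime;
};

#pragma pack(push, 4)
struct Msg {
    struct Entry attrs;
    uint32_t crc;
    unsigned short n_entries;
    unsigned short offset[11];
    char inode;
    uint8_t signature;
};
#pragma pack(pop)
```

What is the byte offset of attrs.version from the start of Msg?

Entry: @0: blocks [8B, align 8] → 8; @8: size [1B, align 1] → 9; @9: reserved [1B, align 1] → 10; +6 pad (align 8); @16: version [8B, align 8] → 24; @24: mtime [8B, align 8] → 32; size 32, align 8
@0: attrs [32B, align 4] → 32
within Entry: version at 16
0 + 16 = 16

16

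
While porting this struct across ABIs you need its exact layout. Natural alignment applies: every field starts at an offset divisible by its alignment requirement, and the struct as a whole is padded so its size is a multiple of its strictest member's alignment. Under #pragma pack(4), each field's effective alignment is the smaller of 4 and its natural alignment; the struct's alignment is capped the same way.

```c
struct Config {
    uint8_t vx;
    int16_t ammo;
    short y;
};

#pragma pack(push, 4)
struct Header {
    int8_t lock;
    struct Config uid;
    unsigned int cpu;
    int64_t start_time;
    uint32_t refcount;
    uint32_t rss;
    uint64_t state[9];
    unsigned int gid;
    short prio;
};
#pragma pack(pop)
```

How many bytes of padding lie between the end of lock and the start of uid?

Config: vx at 0 (size 1, align 1) → ends 1; pad 1 to align 2 for ammo; ammo at 2 (size 2, align 2) → ends 4; y at 4 (size 2, align 2) → ends 6; total 6 bytes, alignment 2
lock at 0 (size 1, align 1) → ends 1
pad 1 to align 2 for uid
uid at 2 (size 6, align 2) → ends 8

1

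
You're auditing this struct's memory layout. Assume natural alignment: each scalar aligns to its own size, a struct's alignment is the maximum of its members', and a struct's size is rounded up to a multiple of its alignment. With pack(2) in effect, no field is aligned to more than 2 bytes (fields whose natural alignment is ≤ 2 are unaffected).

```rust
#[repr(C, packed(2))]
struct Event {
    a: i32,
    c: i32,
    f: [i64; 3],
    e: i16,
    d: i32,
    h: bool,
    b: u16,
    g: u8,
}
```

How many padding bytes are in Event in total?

2

a at 0 (size 4, align 2) → ends 4
c at 4 (size 4, align 2) → ends 8
f at 8 (size 24, align 2) → ends 32
e at 32 (size 2, align 2) → ends 34
d at 34 (size 4, align 2) → ends 38
h at 38 (size 1, align 1) → ends 39
pad 1 to align 2 for b
b at 40 (size 2, align 2) → ends 42
g at 42 (size 1, align 1) → ends 43
tail pad 1 to reach multiple of 2
total 44 bytes, alignment 2
data bytes 42, size 44 → padding 2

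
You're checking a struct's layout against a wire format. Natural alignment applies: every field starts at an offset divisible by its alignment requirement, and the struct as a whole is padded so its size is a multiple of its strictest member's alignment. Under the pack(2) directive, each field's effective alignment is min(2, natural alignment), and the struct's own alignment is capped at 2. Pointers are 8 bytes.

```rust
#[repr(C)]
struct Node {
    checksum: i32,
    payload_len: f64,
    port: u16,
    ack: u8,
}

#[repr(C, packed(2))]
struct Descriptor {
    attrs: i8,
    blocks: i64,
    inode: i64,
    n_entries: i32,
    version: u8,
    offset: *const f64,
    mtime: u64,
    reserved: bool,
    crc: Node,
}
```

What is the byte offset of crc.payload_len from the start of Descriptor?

50

Node: checksum at 0 (size 4, align 4) → ends 4; pad 4 to align 8 for payload_len; payload_len at 8 (size 8, align 8) → ends 16; port at 16 (size 2, align 2) → ends 18; ack at 18 (size 1, align 1) → ends 19; tail pad 5 to reach multiple of 8; total 24 bytes, alignment 8
attrs at 0 (size 1, align 1) → ends 1
pad 1 to align 2 for blocks
blocks at 2 (size 8, align 2) → ends 10
inode at 10 (size 8, align 2) → ends 18
n_entries at 18 (size 4, align 2) → ends 22
version at 22 (size 1, align 1) → ends 23
pad 1 to align 2 for offset
offset at 24 (size 8, align 2) → ends 32
mtime at 32 (size 8, align 2) → ends 40
reserved at 40 (size 1, align 1) → ends 41
pad 1 to align 2 for crc
crc at 42 (size 24, align 2) → ends 66
within Node: payload_len at 8
42 + 8 = 50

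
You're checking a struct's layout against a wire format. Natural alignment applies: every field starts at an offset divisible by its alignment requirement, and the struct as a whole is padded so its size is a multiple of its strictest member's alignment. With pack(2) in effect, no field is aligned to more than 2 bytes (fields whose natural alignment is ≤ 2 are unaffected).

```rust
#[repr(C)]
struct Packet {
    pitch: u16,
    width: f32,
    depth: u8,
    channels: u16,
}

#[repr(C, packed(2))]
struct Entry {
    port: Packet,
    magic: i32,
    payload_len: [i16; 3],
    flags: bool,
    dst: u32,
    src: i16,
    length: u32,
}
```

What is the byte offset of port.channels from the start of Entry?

Packet: 0..2  pitch  (2B, 2-aligned); 2..4  -- padding (2B); 4..8  width  (4B, 4-aligned); 8..9  depth  (1B, 1-aligned); 9..10  -- padding (1B); 10..12  channels  (2B, 2-aligned); sizeof = 12, alignof = 4
0..12  port  (12B, 2-aligned)
within Packet: channels at 10
0 + 10 = 10

10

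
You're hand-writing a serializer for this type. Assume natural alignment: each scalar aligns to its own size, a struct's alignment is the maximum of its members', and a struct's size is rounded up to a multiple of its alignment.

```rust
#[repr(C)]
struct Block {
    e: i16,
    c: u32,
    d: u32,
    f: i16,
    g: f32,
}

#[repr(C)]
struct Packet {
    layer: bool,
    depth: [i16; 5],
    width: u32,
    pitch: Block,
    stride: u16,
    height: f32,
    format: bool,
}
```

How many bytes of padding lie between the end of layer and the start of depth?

Block: 0..2  e  (2B, 2-aligned); 2..4  -- padding (2B); 4..8  c  (4B, 4-aligned); 8..12  d  (4B, 4-aligned); 12..14  f  (2B, 2-aligned); 14..16  -- padding (2B); 16..20  g  (4B, 4-aligned); sizeof = 20, alignof = 4
0..1  layer  (1B, 1-aligned)
1..2  -- padding (1B)
2..12  depth  (10B, 2-aligned)

1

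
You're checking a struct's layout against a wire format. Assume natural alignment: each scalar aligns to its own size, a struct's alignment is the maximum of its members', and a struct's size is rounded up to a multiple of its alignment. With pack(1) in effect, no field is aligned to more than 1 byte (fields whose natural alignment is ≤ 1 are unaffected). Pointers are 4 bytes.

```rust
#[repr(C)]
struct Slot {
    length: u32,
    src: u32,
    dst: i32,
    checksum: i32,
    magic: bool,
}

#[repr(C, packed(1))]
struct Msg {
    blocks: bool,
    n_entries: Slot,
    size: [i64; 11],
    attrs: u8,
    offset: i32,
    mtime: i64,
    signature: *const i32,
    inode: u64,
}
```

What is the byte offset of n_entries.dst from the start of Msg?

9

Slot: length at 0 (size 4, align 4) → ends 4; src at 4 (size 4, align 4) → ends 8; dst at 8 (size 4, align 4) → ends 12; checksum at 12 (size 4, align 4) → ends 16; magic at 16 (size 1, align 1) → ends 17; tail pad 3 to reach multiple of 4; total 20 bytes, alignment 4
blocks at 0 (size 1, align 1) → ends 1
n_entries at 1 (size 20, align 1) → ends 21
within Slot: dst at 8
1 + 8 = 9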